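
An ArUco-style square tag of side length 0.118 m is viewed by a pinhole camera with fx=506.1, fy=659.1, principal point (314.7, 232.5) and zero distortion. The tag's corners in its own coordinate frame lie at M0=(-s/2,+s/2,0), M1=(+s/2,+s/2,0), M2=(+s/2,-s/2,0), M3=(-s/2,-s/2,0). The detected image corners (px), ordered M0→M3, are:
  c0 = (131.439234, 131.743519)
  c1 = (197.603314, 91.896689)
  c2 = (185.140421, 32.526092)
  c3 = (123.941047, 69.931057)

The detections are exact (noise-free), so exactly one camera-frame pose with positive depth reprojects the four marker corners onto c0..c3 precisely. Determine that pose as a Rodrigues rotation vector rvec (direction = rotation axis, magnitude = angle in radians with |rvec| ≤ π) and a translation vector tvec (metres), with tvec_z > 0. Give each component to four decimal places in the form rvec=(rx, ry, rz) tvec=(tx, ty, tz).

rvec=(-0.5570, 0.1783, -0.3860) tvec=(-0.2581, -0.1938, 0.8402)

Intrinsics K: fx=506.1, fy=659.1, cx=314.7, cy=232.5
Marker side s = 0.118 m; corners in marker frame (Z=0):
  M0 = (-0.0590, +0.0590, 0)
  M1 = (+0.0590, +0.0590, 0)
  M2 = (+0.0590, -0.0590, 0)
  M3 = (-0.0590, -0.0590, 0)
Detected image corners:
  c0 = (131.439234, 131.743519) px
  c1 = (197.603314, 91.896689) px
  c2 = (185.140421, 32.526092) px
  c3 = (123.941047, 69.931057) px
Planar DLT: solve 8×8 A·h = b for H (H[2,2]=1):
  H  [+527.31775 -19.09883 +159.20379]
  H  [-332.84506 +460.59476 +80.44619]
  H  [-0.07241 -0.64934 +1.00000]
B = K⁻¹H; ‖b₁‖=1.190203, ‖b₂‖=1.190203; λ = 2/(‖b₁‖+‖b₂‖) = 0.840193, sign → tz>0 ⇒ λ=+0.840193
r₁ = λ·B[:,0] = (+0.91325,-0.40284,-0.06084); r₂ = λ·B[:,1] = (+0.30754,+0.77960,-0.54557)
r₃ = r₁×r₂ = (+0.26721,+0.47953,+0.83585); SVD([r₁ r₂ r₃]) → R = UVᵀ:
  R  [+0.91325 +0.30754 +0.26721]
  R  [-0.40284 +0.77960 +0.47953]
  R  [-0.06084 -0.54557 +0.83585]
t = (-0.25814, -0.19383, +0.84019) m
tr R = 2.528701; θ = arccos((tr R − 1)/2) = 0.700763 rad = 40.151°
axis k = ((R−Rᵀ)₃₂, (R−Rᵀ)₁₃, (R−Rᵀ)₂₁) / (2 sinθ) = (-0.794897, +0.254377, -0.550846)
rvec = θ·k = (-0.557035, +0.178258, -0.386012)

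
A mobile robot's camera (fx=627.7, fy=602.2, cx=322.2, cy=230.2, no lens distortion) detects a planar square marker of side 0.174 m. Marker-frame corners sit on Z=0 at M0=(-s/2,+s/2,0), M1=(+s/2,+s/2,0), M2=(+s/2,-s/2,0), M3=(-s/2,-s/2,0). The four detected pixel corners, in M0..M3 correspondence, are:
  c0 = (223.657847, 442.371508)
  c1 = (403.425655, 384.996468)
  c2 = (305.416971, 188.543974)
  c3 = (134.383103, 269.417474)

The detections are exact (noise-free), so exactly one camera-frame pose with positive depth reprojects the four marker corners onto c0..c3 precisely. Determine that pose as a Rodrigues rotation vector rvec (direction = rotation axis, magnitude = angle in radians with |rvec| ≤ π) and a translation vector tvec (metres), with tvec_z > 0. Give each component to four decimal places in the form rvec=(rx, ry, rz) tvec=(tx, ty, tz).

rvec=(0.1243, 0.3482, -0.4336) tvec=(-0.0491, 0.0794, 0.5093)

Intrinsics K: fx=627.7, fy=602.2, cx=322.2, cy=230.2
Marker side s = 0.174 m; corners in marker frame (Z=0):
  M0 = (-0.0870, +0.0870, 0)
  M1 = (+0.0870, +0.0870, 0)
  M2 = (+0.0870, -0.0870, 0)
  M3 = (-0.0870, -0.0870, 0)
Detected image corners:
  c0 = (223.657847, 442.371508) px
  c1 = (403.425655, 384.996468) px
  c2 = (305.416971, 188.543974) px
  c3 = (134.383103, 269.417474) px
Planar DLT: solve 8×8 A·h = b for H (H[2,2]=1):
  H  [+821.89036 +559.80399 +261.74377]
  H  [-621.26128 +1085.30913 +324.13082]
  H  [-0.69867 +0.08683 +1.00000]
B = K⁻¹H; ‖b₁‖=1.963398, ‖b₂‖=1.963398; λ = 2/(‖b₁‖+‖b₂‖) = 0.509321, sign → tz>0 ⇒ λ=+0.509321
r₁ = λ·B[:,0] = (+0.84955,-0.38941,-0.35585); r₂ = λ·B[:,1] = (+0.43153,+0.90101,+0.04422)
r₃ = r₁×r₂ = (+0.30340,-0.19113,+0.93350); SVD([r₁ r₂ r₃]) → R = UVᵀ:
  R  [+0.84955 +0.43153 +0.30340]
  R  [-0.38941 +0.90101 -0.19113]
  R  [-0.35585 +0.04422 +0.93350]
t = (-0.04905, +0.07944, +0.50932) m
tr R = 2.684057; θ = arccos((tr R − 1)/2) = 0.569763 rad = 32.645°
axis k = ((R−Rᵀ)₃₂, (R−Rᵀ)₁₃, (R−Rᵀ)₂₁) / (2 sinθ) = (+0.218147, +0.611059, -0.760933)
rvec = θ·k = (+0.124292, +0.348159, -0.433552)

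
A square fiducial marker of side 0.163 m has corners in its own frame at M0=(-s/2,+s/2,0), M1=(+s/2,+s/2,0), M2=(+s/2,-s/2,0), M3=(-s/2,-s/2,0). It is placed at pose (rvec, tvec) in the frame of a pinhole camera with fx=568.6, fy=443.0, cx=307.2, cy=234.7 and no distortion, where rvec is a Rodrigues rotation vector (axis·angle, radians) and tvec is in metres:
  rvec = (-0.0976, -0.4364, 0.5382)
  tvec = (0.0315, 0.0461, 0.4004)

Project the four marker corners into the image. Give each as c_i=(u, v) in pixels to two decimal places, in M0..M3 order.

Intrinsics K: fx=568.6, fy=443.0, cx=307.2, cy=234.7
Marker side s = 0.163 m; corners in marker frame (Z=0):
  M0 = (-0.0815, +0.0815, 0)
  M1 = (+0.0815, +0.0815, 0)
  M2 = (+0.0815, -0.0815, 0)
  M3 = (-0.0815, -0.0815, 0)
rvec = (-0.0976, -0.4364, 0.5382), |rvec| = θ = 0.69974 rad = 40.092°
Rodrigues: sinθ=0.64402, 1−cosθ=0.23499; R = I + sinθ·[k]× + (1−cosθ)·[k]×²:
    [+0.76958 -0.47490 -0.42686]
    [+0.51578 +0.85641 -0.02289]
    [+0.37644 -0.20255 +0.90403]
t = (0.0315, 0.0461, 0.4004) m
M0: Pc = R·M0+t = (-0.06993, +0.07386, +0.35321); u = 568.6·(-0.06993)/0.35321 + 307.2 = 194.6341, v = 443.0·(+0.07386)/0.35321 + 234.7 = 327.3369
M1: Pc = R·M1+t = (+0.05552, +0.15793, +0.41457); u = 568.6·(+0.05552)/0.41457 + 307.2 = 383.3430, v = 443.0·(+0.15793)/0.41457 + 234.7 = 403.4639
M2: Pc = R·M2+t = (+0.13293, +0.01834, +0.44759); u = 568.6·(+0.13293)/0.44759 + 307.2 = 476.0641, v = 443.0·(+0.01834)/0.44759 + 234.7 = 252.8508
M3: Pc = R·M3+t = (+0.00748, -0.06573, +0.38623); u = 568.6·(+0.00748)/0.38623 + 307.2 = 318.2169, v = 443.0·(-0.06573)/0.38623 + 234.7 = 159.3036

c0=(194.63, 327.34) c1=(383.34, 403.46) c2=(476.06, 252.85) c3=(318.22, 159.30)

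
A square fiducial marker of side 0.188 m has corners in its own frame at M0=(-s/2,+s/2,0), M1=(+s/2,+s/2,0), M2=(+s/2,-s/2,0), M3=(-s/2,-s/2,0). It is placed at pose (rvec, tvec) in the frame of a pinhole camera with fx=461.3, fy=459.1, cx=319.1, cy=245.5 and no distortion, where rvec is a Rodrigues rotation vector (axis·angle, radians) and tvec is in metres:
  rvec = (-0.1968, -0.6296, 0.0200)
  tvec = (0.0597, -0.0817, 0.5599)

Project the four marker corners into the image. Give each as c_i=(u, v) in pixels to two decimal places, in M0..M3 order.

c0=(307.32, 248.48) c1=(426.97, 259.26) c2=(415.27, 124.59) c3=(301.29, 86.32)

Intrinsics K: fx=461.3, fy=459.1, cx=319.1, cy=245.5
Marker side s = 0.188 m; corners in marker frame (Z=0):
  M0 = (-0.0940, +0.0940, 0)
  M1 = (+0.0940, +0.0940, 0)
  M2 = (+0.0940, -0.0940, 0)
  M3 = (-0.0940, -0.0940, 0)
rvec = (-0.1968, -0.6296, 0.0200), |rvec| = θ = 0.65994 rad = 37.812°
Rodrigues: sinθ=0.61307, 1−cosθ=0.20997; R = I + sinθ·[k]× + (1−cosθ)·[k]×²:
    [+0.80870 +0.04116 -0.58678]
    [+0.07832 +0.98113 +0.17675]
    [+0.58299 -0.18889 +0.79022]
t = (0.0597, -0.0817, 0.5599) m
M0: Pc = R·M0+t = (-0.01245, +0.00316, +0.48734); u = 461.3·(-0.01245)/0.48734 + 319.1 = 307.3163, v = 459.1·(+0.00316)/0.48734 + 245.5 = 248.4815
M1: Pc = R·M1+t = (+0.13959, +0.01789, +0.59694); u = 461.3·(+0.13959)/0.59694 + 319.1 = 426.9680, v = 459.1·(+0.01789)/0.59694 + 245.5 = 259.2576
M2: Pc = R·M2+t = (+0.13185, -0.16656, +0.63246); u = 461.3·(+0.13185)/0.63246 + 319.1 = 415.2677, v = 459.1·(-0.16656)/0.63246 + 245.5 = 124.5906
M3: Pc = R·M3+t = (-0.02019, -0.18129, +0.52286); u = 461.3·(-0.02019)/0.52286 + 319.1 = 301.2901, v = 459.1·(-0.18129)/0.52286 + 245.5 = 86.3173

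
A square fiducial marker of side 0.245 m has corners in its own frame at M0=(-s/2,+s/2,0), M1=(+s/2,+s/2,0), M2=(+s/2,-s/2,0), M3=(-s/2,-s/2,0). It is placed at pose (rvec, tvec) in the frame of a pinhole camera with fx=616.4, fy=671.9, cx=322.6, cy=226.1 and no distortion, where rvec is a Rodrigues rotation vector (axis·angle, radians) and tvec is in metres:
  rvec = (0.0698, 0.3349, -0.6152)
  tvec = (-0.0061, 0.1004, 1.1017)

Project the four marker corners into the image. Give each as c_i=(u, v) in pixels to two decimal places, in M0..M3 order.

Intrinsics K: fx=616.4, fy=671.9, cx=322.6, cy=226.1
Marker side s = 0.245 m; corners in marker frame (Z=0):
  M0 = (-0.1225, +0.1225, 0)
  M1 = (+0.1225, +0.1225, 0)
  M2 = (+0.1225, -0.1225, 0)
  M3 = (-0.1225, -0.1225, 0)
rvec = (0.0698, 0.3349, -0.6152), |rvec| = θ = 0.70392 rad = 40.332°
Rodrigues: sinθ=0.64721, 1−cosθ=0.23769; R = I + sinθ·[k]× + (1−cosθ)·[k]×²:
    [+0.76465 +0.57685 +0.28732]
    [-0.55443 +0.81611 -0.16301]
    [-0.32852 -0.03465 +0.94386]
t = (-0.0061, 0.1004, 1.1017) m
M0: Pc = R·M0+t = (-0.02911, +0.26829, +1.13770); u = 616.4·(-0.02911)/1.13770 + 322.6 = 306.8310, v = 671.9·(+0.26829)/1.13770 + 226.1 = 384.5468
M1: Pc = R·M1+t = (+0.15823, +0.13246, +1.05721); u = 616.4·(+0.15823)/1.05721 + 322.6 = 414.8572, v = 671.9·(+0.13246)/1.05721 + 226.1 = 310.2816
M2: Pc = R·M2+t = (+0.01691, -0.06749, +1.06570); u = 616.4·(+0.01691)/1.06570 + 322.6 = 332.3779, v = 671.9·(-0.06749)/1.06570 + 226.1 = 183.5485
M3: Pc = R·M3+t = (-0.17043, +0.06834, +1.14619); u = 616.4·(-0.17043)/1.14619 + 322.6 = 230.9437, v = 671.9·(+0.06834)/1.14619 + 226.1 = 266.1630

c0=(306.83, 384.55) c1=(414.86, 310.28) c2=(332.38, 183.55) c3=(230.94, 266.16)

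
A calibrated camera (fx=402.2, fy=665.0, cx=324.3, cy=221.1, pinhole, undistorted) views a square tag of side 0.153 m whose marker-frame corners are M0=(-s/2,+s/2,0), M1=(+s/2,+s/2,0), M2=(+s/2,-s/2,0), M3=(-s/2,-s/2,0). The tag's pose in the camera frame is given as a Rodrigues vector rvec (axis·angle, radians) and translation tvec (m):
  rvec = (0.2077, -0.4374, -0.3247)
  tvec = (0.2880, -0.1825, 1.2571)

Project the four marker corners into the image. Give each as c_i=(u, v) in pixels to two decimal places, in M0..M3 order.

Intrinsics K: fx=402.2, fy=665.0, cx=324.3, cy=221.1
Marker side s = 0.153 m; corners in marker frame (Z=0):
  M0 = (-0.0765, +0.0765, 0)
  M1 = (+0.0765, +0.0765, 0)
  M2 = (+0.0765, -0.0765, 0)
  M3 = (-0.0765, -0.0765, 0)
rvec = (0.2077, -0.4374, -0.3247), |rvec| = θ = 0.58300 rad = 33.403°
Rodrigues: sinθ=0.55053, 1−cosθ=0.16518; R = I + sinθ·[k]× + (1−cosθ)·[k]×²:
    [+0.85578 +0.26246 -0.44582]
    [-0.35077 +0.92780 -0.12711]
    [+0.38026 +0.26516 +0.88605]
t = (0.2880, -0.1825, 1.2571) m
M0: Pc = R·M0+t = (+0.24261, -0.08469, +1.24829); u = 402.2·(+0.24261)/1.24829 + 324.3 = 402.4693, v = 665.0·(-0.08469)/1.24829 + 221.1 = 175.9834
M1: Pc = R·M1+t = (+0.37355, -0.13836, +1.30647); u = 402.2·(+0.37355)/1.30647 + 324.3 = 439.2966, v = 665.0·(-0.13836)/1.30647 + 221.1 = 150.6756
M2: Pc = R·M2+t = (+0.33339, -0.28031, +1.26591); u = 402.2·(+0.33339)/1.26591 + 324.3 = 430.2233, v = 665.0·(-0.28031)/1.26591 + 221.1 = 73.8487
M3: Pc = R·M3+t = (+0.20245, -0.22664, +1.20773); u = 402.2·(+0.20245)/1.20773 + 324.3 = 391.7219, v = 665.0·(-0.22664)/1.20773 + 221.1 = 96.3056

c0=(402.47, 175.98) c1=(439.30, 150.68) c2=(430.22, 73.85) c3=(391.72, 96.31)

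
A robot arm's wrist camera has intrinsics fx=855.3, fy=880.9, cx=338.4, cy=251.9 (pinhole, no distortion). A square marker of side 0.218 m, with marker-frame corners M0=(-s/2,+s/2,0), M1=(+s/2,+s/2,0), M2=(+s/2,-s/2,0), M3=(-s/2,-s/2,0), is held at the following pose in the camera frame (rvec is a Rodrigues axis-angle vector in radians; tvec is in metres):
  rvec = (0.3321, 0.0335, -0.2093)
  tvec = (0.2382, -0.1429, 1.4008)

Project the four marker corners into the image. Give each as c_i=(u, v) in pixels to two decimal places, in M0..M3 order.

c0=(429.94, 239.35) c1=(558.52, 212.54) c2=(541.08, 79.92) c3=(406.16, 109.50)

Intrinsics K: fx=855.3, fy=880.9, cx=338.4, cy=251.9
Marker side s = 0.218 m; corners in marker frame (Z=0):
  M0 = (-0.1090, +0.1090, 0)
  M1 = (+0.1090, +0.1090, 0)
  M2 = (+0.1090, -0.1090, 0)
  M3 = (-0.1090, -0.1090, 0)
rvec = (0.3321, 0.0335, -0.2093), |rvec| = θ = 0.39398 rad = 22.573°
Rodrigues: sinθ=0.38387, 1−cosθ=0.07661; R = I + sinθ·[k]× + (1−cosθ)·[k]×²:
    [+0.97782 +0.20942 -0.00167]
    [-0.19844 +0.92394 -0.32704]
    [-0.06695 +0.32011 +0.94501]
t = (0.2382, -0.1429, 1.4008) m
M0: Pc = R·M0+t = (+0.15444, -0.02056, +1.44299); u = 855.3·(+0.15444)/1.44299 + 338.4 = 429.9431, v = 880.9·(-0.02056)/1.44299 + 251.9 = 239.3484
M1: Pc = R·M1+t = (+0.36761, -0.06382, +1.42840); u = 855.3·(+0.36761)/1.42840 + 338.4 = 558.5186, v = 880.9·(-0.06382)/1.42840 + 251.9 = 212.5420
M2: Pc = R·M2+t = (+0.32196, -0.26524, +1.35861); u = 855.3·(+0.32196)/1.35861 + 338.4 = 541.0845, v = 880.9·(-0.26524)/1.35861 + 251.9 = 79.9233
M3: Pc = R·M3+t = (+0.10879, -0.22198, +1.37320); u = 855.3·(+0.10879)/1.37320 + 338.4 = 406.1601, v = 880.9·(-0.22198)/1.37320 + 251.9 = 109.5014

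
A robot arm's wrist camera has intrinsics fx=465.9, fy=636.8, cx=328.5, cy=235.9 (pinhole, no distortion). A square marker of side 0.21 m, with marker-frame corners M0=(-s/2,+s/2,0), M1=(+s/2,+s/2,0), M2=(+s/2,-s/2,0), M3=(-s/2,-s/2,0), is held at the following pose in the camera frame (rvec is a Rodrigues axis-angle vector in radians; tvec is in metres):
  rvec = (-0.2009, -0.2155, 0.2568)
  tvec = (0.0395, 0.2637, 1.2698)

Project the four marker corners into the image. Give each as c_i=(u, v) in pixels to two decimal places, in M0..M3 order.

c0=(296.71, 409.59) c1=(370.70, 432.97) c2=(386.25, 329.40) c3=(315.47, 303.73)

Intrinsics K: fx=465.9, fy=636.8, cx=328.5, cy=235.9
Marker side s = 0.21 m; corners in marker frame (Z=0):
  M0 = (-0.1050, +0.1050, 0)
  M1 = (+0.1050, +0.1050, 0)
  M2 = (+0.1050, -0.1050, 0)
  M3 = (-0.1050, -0.1050, 0)
rvec = (-0.2009, -0.2155, 0.2568), |rvec| = θ = 0.39083 rad = 22.393°
Rodrigues: sinθ=0.38096, 1−cosθ=0.07541; R = I + sinθ·[k]× + (1−cosθ)·[k]×²:
    [+0.94452 -0.22894 -0.23552]
    [+0.27168 +0.94752 +0.16850]
    [+0.18459 -0.22314 +0.95715]
t = (0.0395, 0.2637, 1.2698) m
M0: Pc = R·M0+t = (-0.08371, +0.33466, +1.22699); u = 465.9·(-0.08371)/1.22699 + 328.5 = 296.7133, v = 636.8·(+0.33466)/1.22699 + 235.9 = 409.5880
M1: Pc = R·M1+t = (+0.11464, +0.39172, +1.26575); u = 465.9·(+0.11464)/1.26575 + 328.5 = 370.6953, v = 636.8·(+0.39172)/1.26575 + 235.9 = 432.9727
M2: Pc = R·M2+t = (+0.16271, +0.19274, +1.31261); u = 465.9·(+0.16271)/1.31261 + 328.5 = 386.2536, v = 636.8·(+0.19274)/1.31261 + 235.9 = 329.4045
M3: Pc = R·M3+t = (-0.03564, +0.13568, +1.27385); u = 465.9·(-0.03564)/1.27385 + 328.5 = 315.4665, v = 636.8·(+0.13568)/1.27385 + 235.9 = 303.7285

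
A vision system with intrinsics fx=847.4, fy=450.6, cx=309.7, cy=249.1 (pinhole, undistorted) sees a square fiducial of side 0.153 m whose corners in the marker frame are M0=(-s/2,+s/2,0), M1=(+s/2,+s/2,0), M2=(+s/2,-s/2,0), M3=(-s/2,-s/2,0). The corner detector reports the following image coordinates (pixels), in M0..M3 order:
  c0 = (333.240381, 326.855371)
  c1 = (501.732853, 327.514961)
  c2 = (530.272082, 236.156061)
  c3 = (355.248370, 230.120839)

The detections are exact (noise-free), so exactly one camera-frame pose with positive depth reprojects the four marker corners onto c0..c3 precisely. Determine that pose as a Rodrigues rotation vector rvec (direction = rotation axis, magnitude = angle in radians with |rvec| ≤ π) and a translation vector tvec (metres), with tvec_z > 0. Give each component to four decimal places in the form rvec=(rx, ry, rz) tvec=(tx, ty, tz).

Intrinsics K: fx=847.4, fy=450.6, cx=309.7, cy=249.1
Marker side s = 0.153 m; corners in marker frame (Z=0):
  M0 = (-0.0765, +0.0765, 0)
  M1 = (+0.0765, +0.0765, 0)
  M2 = (+0.0765, -0.0765, 0)
  M3 = (-0.0765, -0.0765, 0)
Detected image corners:
  c0 = (333.240381, 326.855371) px
  c1 = (501.732853, 327.514961) px
  c2 = (530.272082, 236.156061) px
  c3 = (355.248370, 230.120839) px
Planar DLT: solve 8×8 A·h = b for H (H[2,2]=1):
  H  [+1278.17614 -35.91410 +432.21533]
  H  [+123.12743 +698.78486 +281.29438]
  H  [+0.36284 +0.30193 +1.00000]
B = K⁻¹H; ‖b₁‖=1.424641, ‖b₂‖=1.424641; λ = 2/(‖b₁‖+‖b₂‖) = 0.701931, sign → tz>0 ⇒ λ=+0.701931
r₁ = λ·B[:,0] = (+0.96568,+0.05101,+0.25469); r₂ = λ·B[:,1] = (-0.10720,+0.97139,+0.21193)
r₃ = r₁×r₂ = (-0.23659,-0.23196,+0.94351); SVD([r₁ r₂ r₃]) → R = UVᵀ:
  R  [+0.96568 -0.10720 -0.23659]
  R  [+0.05101 +0.97139 -0.23196]
  R  [+0.25469 +0.21193 +0.94351]
t = (+0.10148, +0.05015, +0.70193) m
tr R = 2.880577; θ = arccos((tr R − 1)/2) = 0.347320 rad = 19.900°
axis k = ((R−Rᵀ)₃₂, (R−Rᵀ)₁₃, (R−Rᵀ)₂₁) / (2 sinθ) = (+0.652056, -0.721673, +0.232403)
rvec = θ·k = (+0.226472, -0.250651, +0.080718)

rvec=(0.2265, -0.2507, 0.0807) tvec=(0.1015, 0.0502, 0.7019)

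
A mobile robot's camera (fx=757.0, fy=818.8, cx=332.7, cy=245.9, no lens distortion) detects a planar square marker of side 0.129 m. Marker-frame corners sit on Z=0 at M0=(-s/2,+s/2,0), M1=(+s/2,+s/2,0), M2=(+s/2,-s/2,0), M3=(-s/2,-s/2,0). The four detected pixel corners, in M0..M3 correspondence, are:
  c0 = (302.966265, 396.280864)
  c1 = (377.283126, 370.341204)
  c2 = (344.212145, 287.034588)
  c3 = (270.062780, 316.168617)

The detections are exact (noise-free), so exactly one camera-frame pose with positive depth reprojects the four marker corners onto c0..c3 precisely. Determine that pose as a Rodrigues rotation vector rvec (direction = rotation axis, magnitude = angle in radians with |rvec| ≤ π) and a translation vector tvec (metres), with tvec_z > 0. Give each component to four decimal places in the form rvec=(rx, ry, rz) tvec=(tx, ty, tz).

Intrinsics K: fx=757.0, fy=818.8, cx=332.7, cy=245.9
Marker side s = 0.129 m; corners in marker frame (Z=0):
  M0 = (-0.0645, +0.0645, 0)
  M1 = (+0.0645, +0.0645, 0)
  M2 = (+0.0645, -0.0645, 0)
  M3 = (-0.0645, -0.0645, 0)
Detected image corners:
  c0 = (302.966265, 396.280864) px
  c1 = (377.283126, 370.341204) px
  c2 = (344.212145, 287.034588) px
  c3 = (270.062780, 316.168617) px
Planar DLT: solve 8×8 A·h = b for H (H[2,2]=1):
  H  [+488.49202 +288.68701 +323.09621]
  H  [-305.40377 +668.09373 +342.96351]
  H  [-0.26871 +0.10192 +1.00000]
B = K⁻¹H; ‖b₁‖=0.860473, ‖b₂‖=0.860473; λ = 2/(‖b₁‖+‖b₂‖) = 1.162151, sign → tz>0 ⇒ λ=+1.162151
r₁ = λ·B[:,0] = (+0.88718,-0.33969,-0.31228); r₂ = λ·B[:,1] = (+0.39114,+0.91268,+0.11844)
r₃ = r₁×r₂ = (+0.24478,-0.22723,+0.94258); SVD([r₁ r₂ r₃]) → R = UVᵀ:
  R  [+0.88718 +0.39114 +0.24478]
  R  [-0.33969 +0.91268 -0.22723]
  R  [-0.31228 +0.11844 +0.94258]
t = (-0.01474, +0.13777, +1.16215) m
tr R = 2.742439; θ = arccos((tr R − 1)/2) = 0.513116 rad = 29.399°
axis k = ((R−Rᵀ)₃₂, (R−Rᵀ)₁₃, (R−Rᵀ)₂₁) / (2 sinθ) = (+0.352079, +0.567393, -0.744382)
rvec = θ·k = (+0.180657, +0.291138, -0.381954)

rvec=(0.1807, 0.2911, -0.3820) tvec=(-0.0147, 0.1378, 1.1622)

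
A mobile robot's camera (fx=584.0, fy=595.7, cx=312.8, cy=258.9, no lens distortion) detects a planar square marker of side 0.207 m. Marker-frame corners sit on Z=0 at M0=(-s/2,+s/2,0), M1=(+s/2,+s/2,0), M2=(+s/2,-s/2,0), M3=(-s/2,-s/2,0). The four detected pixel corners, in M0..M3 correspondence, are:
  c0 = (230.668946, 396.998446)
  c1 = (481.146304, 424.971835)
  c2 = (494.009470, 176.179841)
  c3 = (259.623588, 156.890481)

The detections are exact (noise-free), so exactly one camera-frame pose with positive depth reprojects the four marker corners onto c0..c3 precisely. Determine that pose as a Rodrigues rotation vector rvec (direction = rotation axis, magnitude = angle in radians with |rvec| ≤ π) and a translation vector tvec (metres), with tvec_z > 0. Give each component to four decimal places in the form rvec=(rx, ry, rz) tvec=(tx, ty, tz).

rvec=(-0.1702, 0.0618, 0.0975) tvec=(0.0446, 0.0213, 0.4991)

Intrinsics K: fx=584.0, fy=595.7, cx=312.8, cy=258.9
Marker side s = 0.207 m; corners in marker frame (Z=0):
  M0 = (-0.1035, +0.1035, 0)
  M1 = (+0.1035, +0.1035, 0)
  M2 = (+0.1035, -0.1035, 0)
  M3 = (-0.1035, -0.1035, 0)
Detected image corners:
  c0 = (230.668946, 396.998446) px
  c1 = (481.146304, 424.971835) px
  c2 = (494.009470, 176.179841) px
  c3 = (259.623588, 156.890481) px
Planar DLT: solve 8×8 A·h = b for H (H[2,2]=1):
  H  [+1118.73738 -223.45204 +364.97245]
  H  [+73.16953 +1084.54990 +284.38109]
  H  [-0.13946 -0.33268 +1.00000]
B = K⁻¹H; ‖b₁‖=2.003636, ‖b₂‖=2.003636; λ = 2/(‖b₁‖+‖b₂‖) = 0.499093, sign → tz>0 ⇒ λ=+0.499093
r₁ = λ·B[:,0] = (+0.99336,+0.09155,-0.06960); r₂ = λ·B[:,1] = (-0.10203,+0.98083,-0.16604)
r₃ = r₁×r₂ = (+0.05307,+0.17204,+0.98366); SVD([r₁ r₂ r₃]) → R = UVᵀ:
  R  [+0.99336 -0.10203 +0.05307]
  R  [+0.09155 +0.98083 +0.17204]
  R  [-0.06960 -0.16604 +0.98366]
t = (+0.04459, +0.02135, +0.49909) m
tr R = 2.957851; θ = arccos((tr R − 1)/2) = 0.205664 rad = 11.784°
axis k = ((R−Rᵀ)₃₂, (R−Rᵀ)₁₃, (R−Rᵀ)₂₁) / (2 sinθ) = (-0.827740, +0.300336, +0.473967)
rvec = θ·k = (-0.170236, +0.061768, +0.097478)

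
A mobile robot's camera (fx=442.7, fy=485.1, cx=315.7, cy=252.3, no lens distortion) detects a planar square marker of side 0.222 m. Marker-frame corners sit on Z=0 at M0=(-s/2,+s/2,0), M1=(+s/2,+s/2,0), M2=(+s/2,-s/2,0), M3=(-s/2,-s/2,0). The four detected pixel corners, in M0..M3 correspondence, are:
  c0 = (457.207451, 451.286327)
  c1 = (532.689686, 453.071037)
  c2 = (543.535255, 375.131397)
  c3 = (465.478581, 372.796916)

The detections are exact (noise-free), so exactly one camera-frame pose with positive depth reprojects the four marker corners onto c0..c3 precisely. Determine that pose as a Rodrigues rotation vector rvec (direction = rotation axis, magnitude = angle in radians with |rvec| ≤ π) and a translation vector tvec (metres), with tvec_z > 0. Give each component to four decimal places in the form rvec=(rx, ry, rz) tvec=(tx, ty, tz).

rvec=(0.1967, -0.0312, 0.0389) tvec=(0.5241, 0.4195, 1.2605)

Intrinsics K: fx=442.7, fy=485.1, cx=315.7, cy=252.3
Marker side s = 0.222 m; corners in marker frame (Z=0):
  M0 = (-0.1110, +0.1110, 0)
  M1 = (+0.1110, +0.1110, 0)
  M2 = (+0.1110, -0.1110, 0)
  M3 = (-0.1110, -0.1110, 0)
Detected image corners:
  c0 = (457.207451, 451.286327) px
  c1 = (532.689686, 453.071037) px
  c2 = (543.535255, 375.131397) px
  c3 = (465.478581, 372.796916) px
Planar DLT: solve 8×8 A·h = b for H (H[2,2]=1):
  H  [+359.49842 +34.13093 +499.76336]
  H  [+20.65453 +416.13044 +413.74521]
  H  [+0.02759 +0.15449 +1.00000]
B = K⁻¹H; ‖b₁‖=0.793363, ‖b₂‖=0.793363; λ = 2/(‖b₁‖+‖b₂‖) = 1.260456, sign → tz>0 ⇒ λ=+1.260456
r₁ = λ·B[:,0] = (+0.99876,+0.03558,+0.03478); r₂ = λ·B[:,1] = (-0.04169,+0.97997,+0.19473)
r₃ = r₁×r₂ = (-0.02716,-0.19594,+0.98024); SVD([r₁ r₂ r₃]) → R = UVᵀ:
  R  [+0.99876 -0.04169 -0.02716]
  R  [+0.03558 +0.97997 -0.19594]
  R  [+0.03478 +0.19473 +0.98024]
t = (+0.52407, +0.41949, +1.26046) m
tr R = 2.958971; θ = arccos((tr R − 1)/2) = 0.202903 rad = 11.625°
axis k = ((R−Rᵀ)₃₂, (R−Rᵀ)₁₃, (R−Rᵀ)₂₁) / (2 sinθ) = (+0.969343, -0.153680, +0.191719)
rvec = θ·k = (+0.196683, -0.031182, +0.038900)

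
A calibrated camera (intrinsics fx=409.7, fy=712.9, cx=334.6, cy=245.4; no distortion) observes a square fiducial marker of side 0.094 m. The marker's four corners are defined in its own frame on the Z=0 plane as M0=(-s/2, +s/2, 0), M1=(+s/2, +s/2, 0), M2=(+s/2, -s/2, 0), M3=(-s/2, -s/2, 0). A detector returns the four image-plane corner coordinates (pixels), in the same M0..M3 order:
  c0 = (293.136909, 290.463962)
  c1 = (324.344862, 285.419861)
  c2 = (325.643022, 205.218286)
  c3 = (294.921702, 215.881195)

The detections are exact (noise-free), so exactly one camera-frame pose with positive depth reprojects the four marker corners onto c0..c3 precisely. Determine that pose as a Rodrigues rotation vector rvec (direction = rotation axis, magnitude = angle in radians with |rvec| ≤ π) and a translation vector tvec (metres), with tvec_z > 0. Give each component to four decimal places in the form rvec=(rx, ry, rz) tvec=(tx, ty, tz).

rvec=(-0.1779, 0.7550, -0.0446) tvec=(-0.0535, 0.0043, 0.8540)

Intrinsics K: fx=409.7, fy=712.9, cx=334.6, cy=245.4
Marker side s = 0.094 m; corners in marker frame (Z=0):
  M0 = (-0.0470, +0.0470, 0)
  M1 = (+0.0470, +0.0470, 0)
  M2 = (+0.0470, -0.0470, 0)
  M3 = (-0.0470, -0.0470, 0)
Detected image corners:
  c0 = (293.136909, 290.463962) px
  c1 = (324.344862, 285.419861) px
  c2 = (325.643022, 205.218286) px
  c3 = (294.921702, 215.881195) px
Planar DLT: solve 8×8 A·h = b for H (H[2,2]=1):
  H  [+83.84021 -80.46586 +308.94183]
  H  [-281.57310 +770.69181 +249.01634]
  H  [-0.79333 -0.20668 +1.00000]
B = K⁻¹H; ‖b₁‖=1.170928, ‖b₂‖=1.170928; λ = 2/(‖b₁‖+‖b₂‖) = 0.854024, sign → tz>0 ⇒ λ=+0.854024
r₁ = λ·B[:,0] = (+0.72810,-0.10409,-0.67752); r₂ = λ·B[:,1] = (-0.02358,+0.98402,-0.17651)
r₃ = r₁×r₂ = (+0.68507,+0.14449,+0.71401); SVD([r₁ r₂ r₃]) → R = UVᵀ:
  R  [+0.72810 -0.02358 +0.68507]
  R  [-0.10409 +0.98402 +0.14449]
  R  [-0.67752 -0.17651 +0.71401]
t = (-0.05348, +0.00433, +0.85402) m
tr R = 2.426118; θ = arccos((tr R − 1)/2) = 0.776944 rad = 44.516°
axis k = ((R−Rᵀ)₃₂, (R−Rᵀ)₁₃, (R−Rᵀ)₂₁) / (2 sinθ) = (-0.228927, +0.971749, -0.057420)
rvec = θ·k = (-0.177863, +0.754995, -0.044612)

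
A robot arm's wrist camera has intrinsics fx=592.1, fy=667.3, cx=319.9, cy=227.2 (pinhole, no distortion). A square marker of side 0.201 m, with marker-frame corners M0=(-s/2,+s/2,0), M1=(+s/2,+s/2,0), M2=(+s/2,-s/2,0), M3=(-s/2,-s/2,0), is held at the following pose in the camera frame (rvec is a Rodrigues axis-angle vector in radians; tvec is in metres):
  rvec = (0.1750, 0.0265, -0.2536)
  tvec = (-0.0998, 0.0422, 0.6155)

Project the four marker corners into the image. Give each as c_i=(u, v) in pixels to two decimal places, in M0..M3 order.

Intrinsics K: fx=592.1, fy=667.3, cx=319.9, cy=227.2
Marker side s = 0.201 m; corners in marker frame (Z=0):
  M0 = (-0.1005, +0.1005, 0)
  M1 = (+0.1005, +0.1005, 0)
  M2 = (+0.1005, -0.1005, 0)
  M3 = (-0.1005, -0.1005, 0)
rvec = (0.1750, 0.0265, -0.2536), |rvec| = θ = 0.30926 rad = 17.719°
Rodrigues: sinθ=0.30435, 1−cosθ=0.04744; R = I + sinθ·[k]× + (1−cosθ)·[k]×²:
    [+0.96775 +0.25188 +0.00407]
    [-0.24728 +0.95291 -0.17556]
    [-0.04809 +0.16889 +0.98446]
t = (-0.0998, 0.0422, 0.6155) m
M0: Pc = R·M0+t = (-0.17175, +0.16282, +0.63731); u = 592.1·(-0.17175)/0.63731 + 319.9 = 160.3373, v = 667.3·(+0.16282)/0.63731 + 227.2 = 397.6812
M1: Pc = R·M1+t = (+0.02277, +0.11312, +0.62764); u = 592.1·(+0.02277)/0.62764 + 319.9 = 341.3831, v = 667.3·(+0.11312)/0.62764 + 227.2 = 347.4637
M2: Pc = R·M2+t = (-0.02785, -0.07842, +0.59369); u = 592.1·(-0.02785)/0.59369 + 319.9 = 292.1200, v = 667.3·(-0.07842)/0.59369 + 227.2 = 139.0590
M3: Pc = R·M3+t = (-0.22237, -0.02872, +0.60336); u = 592.1·(-0.22237)/0.60336 + 319.9 = 101.6773, v = 667.3·(-0.02872)/0.60336 + 227.2 = 195.4409

c0=(160.34, 397.68) c1=(341.38, 347.46) c2=(292.12, 139.06) c3=(101.68, 195.44)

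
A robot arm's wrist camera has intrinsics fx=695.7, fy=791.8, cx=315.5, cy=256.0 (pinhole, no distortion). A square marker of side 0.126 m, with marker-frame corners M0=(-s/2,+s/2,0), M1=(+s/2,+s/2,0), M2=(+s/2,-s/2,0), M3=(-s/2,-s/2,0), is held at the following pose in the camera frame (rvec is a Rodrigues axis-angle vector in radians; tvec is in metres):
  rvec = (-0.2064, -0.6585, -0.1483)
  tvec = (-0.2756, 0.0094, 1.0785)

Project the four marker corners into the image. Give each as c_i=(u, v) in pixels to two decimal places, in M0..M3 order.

c0=(104.76, 313.57) c1=(181.40, 303.12) c2=(167.87, 216.55) c3=(91.53, 220.38)

Intrinsics K: fx=695.7, fy=791.8, cx=315.5, cy=256.0
Marker side s = 0.126 m; corners in marker frame (Z=0):
  M0 = (-0.0630, +0.0630, 0)
  M1 = (+0.0630, +0.0630, 0)
  M2 = (+0.0630, -0.0630, 0)
  M3 = (-0.0630, -0.0630, 0)
rvec = (-0.2064, -0.6585, -0.1483), |rvec| = θ = 0.70584 rad = 40.442°
Rodrigues: sinθ=0.64868, 1−cosθ=0.23894; R = I + sinθ·[k]× + (1−cosθ)·[k]×²:
    [+0.78149 +0.20147 -0.59049]
    [-0.07111 +0.96902 +0.23652]
    [+0.61985 -0.14285 +0.77161]
t = (-0.2756, 0.0094, 1.0785) m
M0: Pc = R·M0+t = (-0.31214, +0.07493, +1.03045); u = 695.7·(-0.31214)/1.03045 + 315.5 = 104.7602, v = 791.8·(+0.07493)/1.03045 + 256.0 = 313.5749
M1: Pc = R·M1+t = (-0.21367, +0.06597, +1.10855); u = 695.7·(-0.21367)/1.10855 + 315.5 = 181.4038, v = 791.8·(+0.06597)/1.10855 + 256.0 = 303.1192
M2: Pc = R·M2+t = (-0.23906, -0.05613, +1.12655); u = 695.7·(-0.23906)/1.12655 + 315.5 = 167.8696, v = 791.8·(-0.05613)/1.12655 + 256.0 = 216.5501
M3: Pc = R·M3+t = (-0.33753, -0.04717, +1.04845); u = 695.7·(-0.33753)/1.04845 + 315.5 = 91.5336, v = 791.8·(-0.04717)/1.04845 + 256.0 = 220.3777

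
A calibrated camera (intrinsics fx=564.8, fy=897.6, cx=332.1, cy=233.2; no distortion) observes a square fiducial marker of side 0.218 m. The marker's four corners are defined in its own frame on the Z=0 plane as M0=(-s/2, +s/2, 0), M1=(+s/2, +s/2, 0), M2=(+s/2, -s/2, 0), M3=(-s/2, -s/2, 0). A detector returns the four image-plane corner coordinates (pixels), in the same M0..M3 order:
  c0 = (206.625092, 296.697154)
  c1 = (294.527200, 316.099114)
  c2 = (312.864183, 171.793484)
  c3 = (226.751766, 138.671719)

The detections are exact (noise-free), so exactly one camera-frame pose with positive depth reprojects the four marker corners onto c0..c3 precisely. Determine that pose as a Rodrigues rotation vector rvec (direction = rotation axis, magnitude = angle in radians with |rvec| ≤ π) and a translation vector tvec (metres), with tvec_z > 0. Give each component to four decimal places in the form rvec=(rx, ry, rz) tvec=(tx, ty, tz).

rvec=(0.0528, -0.5568, 0.1947) tvec=(-0.1574, -0.0026, 1.2715)

Intrinsics K: fx=564.8, fy=897.6, cx=332.1, cy=233.2
Marker side s = 0.218 m; corners in marker frame (Z=0):
  M0 = (-0.1090, +0.1090, 0)
  M1 = (+0.1090, +0.1090, 0)
  M2 = (+0.1090, -0.1090, 0)
  M3 = (-0.1090, -0.1090, 0)
Detected image corners:
  c0 = (206.625092, 296.697154) px
  c1 = (294.527200, 316.099114) px
  c2 = (312.864183, 171.793484) px
  c3 = (226.751766, 138.671719) px
Planar DLT: solve 8×8 A·h = b for H (H[2,2]=1):
  H  [+507.54234 -88.61695 +262.17046]
  H  [+216.66054 +691.47248 +231.39332]
  H  [+0.41672 -0.00224 +1.00000]
B = K⁻¹H; ‖b₁‖=0.786485, ‖b₂‖=0.786485; λ = 2/(‖b₁‖+‖b₂‖) = 1.271480, sign → tz>0 ⇒ λ=+1.271480
r₁ = λ·B[:,0] = (+0.83103,+0.16925,+0.52985); r₂ = λ·B[:,1] = (-0.19782,+0.98023,-0.00285)
r₃ = r₁×r₂ = (-0.51986,-0.10244,+0.84809); SVD([r₁ r₂ r₃]) → R = UVᵀ:
  R  [+0.83103 -0.19782 -0.51986]
  R  [+0.16925 +0.98023 -0.10244]
  R  [+0.52985 -0.00285 +0.84809]
t = (-0.15743, -0.00256, +1.27148) m
tr R = 2.659350; θ = arccos((tr R − 1)/2) = 0.592271 rad = 33.935°
axis k = ((R−Rᵀ)₃₂, (R−Rᵀ)₁₃, (R−Rᵀ)₂₁) / (2 sinθ) = (+0.089197, -0.940189, +0.328767)
rvec = θ·k = (+0.052829, -0.556847, +0.194719)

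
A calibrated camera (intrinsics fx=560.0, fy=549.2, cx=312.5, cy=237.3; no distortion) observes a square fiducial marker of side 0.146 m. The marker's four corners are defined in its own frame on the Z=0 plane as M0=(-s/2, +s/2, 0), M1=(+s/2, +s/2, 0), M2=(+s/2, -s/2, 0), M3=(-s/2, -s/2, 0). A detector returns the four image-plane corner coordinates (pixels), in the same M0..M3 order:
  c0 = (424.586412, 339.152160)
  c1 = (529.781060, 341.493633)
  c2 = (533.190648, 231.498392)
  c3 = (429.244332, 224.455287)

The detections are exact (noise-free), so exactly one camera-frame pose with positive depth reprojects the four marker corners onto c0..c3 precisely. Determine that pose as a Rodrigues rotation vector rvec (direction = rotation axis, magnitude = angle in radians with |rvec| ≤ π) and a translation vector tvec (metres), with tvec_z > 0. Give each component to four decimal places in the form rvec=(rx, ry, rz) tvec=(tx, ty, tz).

rvec=(-0.0451, -0.2101, 0.0554) tvec=(0.2144, 0.0607, 0.7153)

Intrinsics K: fx=560.0, fy=549.2, cx=312.5, cy=237.3
Marker side s = 0.146 m; corners in marker frame (Z=0):
  M0 = (-0.0730, +0.0730, 0)
  M1 = (+0.0730, +0.0730, 0)
  M2 = (+0.0730, -0.0730, 0)
  M3 = (-0.0730, -0.0730, 0)
Detected image corners:
  c0 = (424.586412, 339.152160) px
  c1 = (529.781060, 341.493633) px
  c2 = (533.190648, 231.498392) px
  c3 = (429.244332, 224.455287) px
Planar DLT: solve 8×8 A·h = b for H (H[2,2]=1):
  H  [+854.98548 -61.36694 +480.31632]
  H  [+114.50868 +749.09377 +283.90998]
  H  [+0.28959 -0.07059 +1.00000]
B = K⁻¹H; ‖b₁‖=1.398024, ‖b₂‖=1.398024; λ = 2/(‖b₁‖+‖b₂‖) = 0.715295, sign → tz>0 ⇒ λ=+0.715295
r₁ = λ·B[:,0] = (+0.97649,+0.05964,+0.20714); r₂ = λ·B[:,1] = (-0.05021,+0.99746,-0.05050)
r₃ = r₁×r₂ = (-0.20963,+0.03891,+0.97701); SVD([r₁ r₂ r₃]) → R = UVᵀ:
  R  [+0.97649 -0.05021 -0.20963]
  R  [+0.05964 +0.99746 +0.03891]
  R  [+0.20714 -0.05050 +0.97701]
t = (+0.21435, +0.06071, +0.71530) m
tr R = 2.950960; θ = arccos((tr R − 1)/2) = 0.221905 rad = 12.714°
axis k = ((R−Rᵀ)₃₂, (R−Rᵀ)₁₃, (R−Rᵀ)₂₁) / (2 sinθ) = (-0.203111, -0.946823, +0.249544)
rvec = θ·k = (-0.045071, -0.210105, +0.055375)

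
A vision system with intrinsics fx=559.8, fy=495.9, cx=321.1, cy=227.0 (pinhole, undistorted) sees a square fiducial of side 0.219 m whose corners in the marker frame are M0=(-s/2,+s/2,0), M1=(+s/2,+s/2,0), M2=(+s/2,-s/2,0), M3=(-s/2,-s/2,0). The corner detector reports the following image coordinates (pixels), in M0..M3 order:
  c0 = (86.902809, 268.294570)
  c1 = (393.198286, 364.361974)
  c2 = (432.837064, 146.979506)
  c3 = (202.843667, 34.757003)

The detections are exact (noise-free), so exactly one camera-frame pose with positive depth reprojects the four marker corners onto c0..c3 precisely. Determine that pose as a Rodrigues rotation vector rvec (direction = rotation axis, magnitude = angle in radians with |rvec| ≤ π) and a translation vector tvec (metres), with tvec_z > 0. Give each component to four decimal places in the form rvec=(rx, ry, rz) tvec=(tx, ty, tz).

rvec=(-0.3996, -0.4305, 0.3234) tvec=(-0.0188, -0.0264, 0.4118)

Intrinsics K: fx=559.8, fy=495.9, cx=321.1, cy=227.0
Marker side s = 0.219 m; corners in marker frame (Z=0):
  M0 = (-0.1095, +0.1095, 0)
  M1 = (+0.1095, +0.1095, 0)
  M2 = (+0.1095, -0.1095, 0)
  M3 = (-0.1095, -0.1095, 0)
Detected image corners:
  c0 = (86.902809, 268.294570) px
  c1 = (393.198286, 364.361974) px
  c2 = (432.837064, 146.979506) px
  c3 = (202.843667, 34.757003) px
Planar DLT: solve 8×8 A·h = b for H (H[2,2]=1):
  H  [+1432.26339 -635.87192 +295.47486]
  H  [+646.33852 +809.95384 +195.15081]
  H  [+0.81779 -1.06210 +1.00000]
B = K⁻¹H; ‖b₁‖=2.428503, ‖b₂‖=2.428503; λ = 2/(‖b₁‖+‖b₂‖) = 0.411776, sign → tz>0 ⇒ λ=+0.411776
r₁ = λ·B[:,0] = (+0.86038,+0.38255,+0.33675); r₂ = λ·B[:,1] = (-0.21687,+0.87275,-0.43735)
r₃ = r₁×r₂ = (-0.46120,+0.30325,+0.83386); SVD([r₁ r₂ r₃]) → R = UVᵀ:
  R  [+0.86038 -0.21687 -0.46120]
  R  [+0.38255 +0.87275 +0.30325]
  R  [+0.33675 -0.43735 +0.83386]
t = (-0.01885, -0.02645, +0.41178) m
tr R = 2.566998; θ = arccos((tr R − 1)/2) = 0.670519 rad = 38.418°
axis k = ((R−Rᵀ)₃₂, (R−Rᵀ)₁₃, (R−Rᵀ)₂₁) / (2 sinθ) = (-0.595919, -0.642066, +0.482319)
rvec = θ·k = (-0.399575, -0.430517, +0.323404)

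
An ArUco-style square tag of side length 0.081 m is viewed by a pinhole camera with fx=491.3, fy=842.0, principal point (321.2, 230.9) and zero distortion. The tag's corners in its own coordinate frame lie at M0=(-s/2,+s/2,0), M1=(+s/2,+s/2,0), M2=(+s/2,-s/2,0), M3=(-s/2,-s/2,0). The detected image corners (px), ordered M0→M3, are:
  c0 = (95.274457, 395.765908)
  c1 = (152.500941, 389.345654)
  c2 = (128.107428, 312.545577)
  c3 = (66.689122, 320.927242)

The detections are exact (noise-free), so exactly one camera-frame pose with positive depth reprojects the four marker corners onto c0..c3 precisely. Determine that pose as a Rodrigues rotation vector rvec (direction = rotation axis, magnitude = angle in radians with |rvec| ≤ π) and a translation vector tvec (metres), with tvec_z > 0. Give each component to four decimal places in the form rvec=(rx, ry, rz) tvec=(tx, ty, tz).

rvec=(0.6624, 0.1059, -0.1314) tvec=(-0.2664, 0.0926, 0.6224)

Intrinsics K: fx=491.3, fy=842.0, cx=321.2, cy=230.9
Marker side s = 0.081 m; corners in marker frame (Z=0):
  M0 = (-0.0405, +0.0405, 0)
  M1 = (+0.0405, +0.0405, 0)
  M2 = (+0.0405, -0.0405, 0)
  M3 = (-0.0405, -0.0405, 0)
Detected image corners:
  c0 = (95.274457, 395.765908) px
  c1 = (152.500941, 389.345654) px
  c2 = (128.107428, 312.545577) px
  c3 = (66.689122, 320.927242) px
Planar DLT: solve 8×8 A·h = b for H (H[2,2]=1):
  H  [+706.52334 +434.87502 +110.89508]
  H  [-170.48962 +1280.85561 +356.17299]
  H  [-0.22444 +0.97259 +1.00000]
B = K⁻¹H; ‖b₁‖=1.606809, ‖b₂‖=1.606809; λ = 2/(‖b₁‖+‖b₂‖) = 0.622352, sign → tz>0 ⇒ λ=+0.622352
r₁ = λ·B[:,0] = (+0.98630,-0.08771,-0.13968); r₂ = λ·B[:,1] = (+0.15515,+0.78074,+0.60529)
r₃ = r₁×r₂ = (+0.05596,-0.61867,+0.78365); SVD([r₁ r₂ r₃]) → R = UVᵀ:
  R  [+0.98630 +0.15515 +0.05596]
  R  [-0.08771 +0.78074 -0.61867]
  R  [-0.13968 +0.60529 +0.78365]
t = (-0.26640, +0.09259, +0.62235) m
tr R = 2.550695; θ = arccos((tr R − 1)/2) = 0.683531 rad = 39.163°
axis k = ((R−Rᵀ)₃₂, (R−Rᵀ)₁₃, (R−Rᵀ)₂₁) / (2 sinθ) = (+0.969039, +0.154895, -0.192279)
rvec = θ·k = (+0.662368, +0.105876, -0.131429)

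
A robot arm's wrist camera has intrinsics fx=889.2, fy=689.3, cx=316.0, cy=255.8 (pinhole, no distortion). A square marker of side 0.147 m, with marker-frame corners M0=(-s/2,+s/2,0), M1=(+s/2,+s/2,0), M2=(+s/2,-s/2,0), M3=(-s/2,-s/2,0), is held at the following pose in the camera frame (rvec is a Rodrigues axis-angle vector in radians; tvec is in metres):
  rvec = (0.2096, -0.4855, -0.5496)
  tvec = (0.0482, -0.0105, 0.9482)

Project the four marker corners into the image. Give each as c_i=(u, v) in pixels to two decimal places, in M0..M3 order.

c0=(341.03, 322.33) c1=(436.87, 263.20) c2=(381.16, 174.78) c3=(276.82, 231.40)

Intrinsics K: fx=889.2, fy=689.3, cx=316.0, cy=255.8
Marker side s = 0.147 m; corners in marker frame (Z=0):
  M0 = (-0.0735, +0.0735, 0)
  M1 = (+0.0735, +0.0735, 0)
  M2 = (+0.0735, -0.0735, 0)
  M3 = (-0.0735, -0.0735, 0)
rvec = (0.2096, -0.4855, -0.5496), |rvec| = θ = 0.76269 rad = 43.699°
Rodrigues: sinθ=0.69087, 1−cosθ=0.27702; R = I + sinθ·[k]× + (1−cosθ)·[k]×²:
    [+0.74390 +0.44938 -0.49464]
    [-0.54631 +0.83523 -0.06279]
    [+0.38492 +0.31693 +0.86683]
t = (0.0482, -0.0105, 0.9482) m
M0: Pc = R·M0+t = (+0.02655, +0.09104, +0.94320); u = 889.2·(+0.02655)/0.94320 + 316.0 = 341.0328, v = 689.3·(+0.09104)/0.94320 + 255.8 = 322.3348
M1: Pc = R·M1+t = (+0.13591, +0.01074, +0.99979); u = 889.2·(+0.13591)/0.99979 + 316.0 = 436.8736, v = 689.3·(+0.01074)/0.99979 + 255.8 = 263.2018
M2: Pc = R·M2+t = (+0.06985, -0.11204, +0.95320); u = 889.2·(+0.06985)/0.95320 + 316.0 = 381.1574, v = 689.3·(-0.11204)/0.95320 + 255.8 = 174.7768
M3: Pc = R·M3+t = (-0.03951, -0.03174, +0.89661); u = 889.2·(-0.03951)/0.89661 + 316.0 = 276.8204, v = 689.3·(-0.03174)/0.89661 + 255.8 = 231.4021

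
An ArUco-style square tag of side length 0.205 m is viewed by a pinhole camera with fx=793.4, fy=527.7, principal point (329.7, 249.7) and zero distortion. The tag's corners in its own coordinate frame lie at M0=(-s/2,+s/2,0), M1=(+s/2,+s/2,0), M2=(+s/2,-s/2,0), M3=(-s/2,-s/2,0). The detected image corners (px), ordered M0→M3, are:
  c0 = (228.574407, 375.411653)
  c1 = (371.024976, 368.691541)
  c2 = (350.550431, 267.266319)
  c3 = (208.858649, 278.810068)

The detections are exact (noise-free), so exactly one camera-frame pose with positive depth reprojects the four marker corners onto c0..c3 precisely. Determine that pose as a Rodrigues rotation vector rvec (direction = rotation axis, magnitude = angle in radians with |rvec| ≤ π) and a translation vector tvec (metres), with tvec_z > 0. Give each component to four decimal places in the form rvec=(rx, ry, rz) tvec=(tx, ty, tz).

Intrinsics K: fx=793.4, fy=527.7, cx=329.7, cy=249.7
Marker side s = 0.205 m; corners in marker frame (Z=0):
  M0 = (-0.1025, +0.1025, 0)
  M1 = (+0.1025, +0.1025, 0)
  M2 = (+0.1025, -0.1025, 0)
  M3 = (-0.1025, -0.1025, 0)
Detected image corners:
  c0 = (228.574407, 375.411653) px
  c1 = (371.024976, 368.691541) px
  c2 = (350.550431, 267.266319) px
  c3 = (208.858649, 278.810068) px
Planar DLT: solve 8×8 A·h = b for H (H[2,2]=1):
  H  [+624.37314 +100.14256 +288.03449]
  H  [-120.96584 +485.11358 +322.69366]
  H  [-0.23696 +0.00746 +1.00000]
B = K⁻¹H; ‖b₁‖=0.924036, ‖b₂‖=0.924036; λ = 2/(‖b₁‖+‖b₂‖) = 1.082209, sign → tz>0 ⇒ λ=+1.082209
r₁ = λ·B[:,0] = (+0.95822,-0.12674,-0.25644); r₂ = λ·B[:,1] = (+0.13324,+0.99105,+0.00808)
r₃ = r₁×r₂ = (+0.25312,-0.04191,+0.96653); SVD([r₁ r₂ r₃]) → R = UVᵀ:
  R  [+0.95822 +0.13324 +0.25312]
  R  [-0.12674 +0.99105 -0.04191]
  R  [-0.25644 +0.00808 +0.96653]
t = (-0.05683, +0.14970, +1.08221) m
tr R = 2.915795; θ = arccos((tr R − 1)/2) = 0.291209 rad = 16.685°
axis k = ((R−Rᵀ)₃₂, (R−Rᵀ)₁₃, (R−Rᵀ)₂₁) / (2 sinθ) = (+0.087044, +0.887381, -0.452745)
rvec = θ·k = (+0.025348, +0.258413, -0.131843)

rvec=(0.0253, 0.2584, -0.1318) tvec=(-0.0568, 0.1497, 1.0822)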